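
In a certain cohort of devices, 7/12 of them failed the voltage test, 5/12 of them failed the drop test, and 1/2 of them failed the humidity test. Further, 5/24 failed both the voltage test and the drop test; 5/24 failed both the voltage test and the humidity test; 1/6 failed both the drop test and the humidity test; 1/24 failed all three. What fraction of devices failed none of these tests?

1/24

By inclusion–exclusion:
P(at least one) = 7/12 + 5/12 + 1/2 − 5/24 − 5/24 − 1/6 + 1/24 = 23/24
P(none) = 1 − 23/24 = 1/24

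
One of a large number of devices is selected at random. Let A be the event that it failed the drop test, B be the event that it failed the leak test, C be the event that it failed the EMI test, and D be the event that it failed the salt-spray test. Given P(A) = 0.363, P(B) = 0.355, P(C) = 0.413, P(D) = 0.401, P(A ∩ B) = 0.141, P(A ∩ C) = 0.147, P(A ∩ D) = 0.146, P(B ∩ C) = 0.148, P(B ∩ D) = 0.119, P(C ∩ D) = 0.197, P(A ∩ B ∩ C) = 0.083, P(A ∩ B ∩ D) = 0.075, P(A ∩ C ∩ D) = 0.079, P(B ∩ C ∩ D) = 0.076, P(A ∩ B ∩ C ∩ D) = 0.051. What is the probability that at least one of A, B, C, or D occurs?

P(A ∪ B ∪ C ∪ D) = 0.363 + 0.355 + 0.413 + 0.401 − 0.141 − 0.147 − 0.146 − 0.148 − 0.119 − 0.197 + 0.083 + 0.075 + 0.079 + 0.076 − 0.051 = 0.896

0.896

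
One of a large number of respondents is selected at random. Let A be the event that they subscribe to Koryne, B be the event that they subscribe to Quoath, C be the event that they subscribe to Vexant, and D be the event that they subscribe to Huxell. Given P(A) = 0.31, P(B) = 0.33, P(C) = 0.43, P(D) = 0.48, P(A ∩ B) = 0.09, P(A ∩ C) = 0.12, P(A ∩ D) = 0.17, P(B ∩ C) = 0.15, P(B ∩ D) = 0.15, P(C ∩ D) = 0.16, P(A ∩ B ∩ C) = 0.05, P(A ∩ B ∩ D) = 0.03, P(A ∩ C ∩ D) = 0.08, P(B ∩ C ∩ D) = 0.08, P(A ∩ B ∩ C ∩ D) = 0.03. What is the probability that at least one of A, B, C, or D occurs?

0.92

By inclusion–exclusion:
P(A ∪ B ∪ C ∪ D) = 0.31 + 0.33 + 0.43 + 0.48 − 0.09 − 0.12 − 0.17 − 0.15 − 0.15 − 0.16 + 0.05 + 0.03 + 0.08 + 0.08 − 0.03 = 0.92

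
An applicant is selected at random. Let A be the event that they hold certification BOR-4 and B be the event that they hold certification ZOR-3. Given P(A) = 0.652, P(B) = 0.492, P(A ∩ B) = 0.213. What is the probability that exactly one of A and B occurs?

P(exactly one) = 0.652 + 0.492 − 2·0.213 = 0.718

0.718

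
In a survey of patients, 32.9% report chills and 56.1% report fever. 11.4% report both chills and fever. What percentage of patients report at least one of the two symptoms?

77.6%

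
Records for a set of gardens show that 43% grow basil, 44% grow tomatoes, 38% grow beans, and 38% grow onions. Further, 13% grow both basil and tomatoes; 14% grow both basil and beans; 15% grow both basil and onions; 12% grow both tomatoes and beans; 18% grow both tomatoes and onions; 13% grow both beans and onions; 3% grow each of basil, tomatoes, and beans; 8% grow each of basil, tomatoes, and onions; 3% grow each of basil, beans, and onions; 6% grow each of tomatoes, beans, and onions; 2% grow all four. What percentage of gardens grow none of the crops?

4%

Apply inclusion-exclusion:
P(union) = 43 + 44 + 38 + 38 − 13 − 14 − 15 − 12 − 18 − 13 + 3 + 8 + 3 + 6 − 2 = 96%
P(none) = 100% − 96% = 4%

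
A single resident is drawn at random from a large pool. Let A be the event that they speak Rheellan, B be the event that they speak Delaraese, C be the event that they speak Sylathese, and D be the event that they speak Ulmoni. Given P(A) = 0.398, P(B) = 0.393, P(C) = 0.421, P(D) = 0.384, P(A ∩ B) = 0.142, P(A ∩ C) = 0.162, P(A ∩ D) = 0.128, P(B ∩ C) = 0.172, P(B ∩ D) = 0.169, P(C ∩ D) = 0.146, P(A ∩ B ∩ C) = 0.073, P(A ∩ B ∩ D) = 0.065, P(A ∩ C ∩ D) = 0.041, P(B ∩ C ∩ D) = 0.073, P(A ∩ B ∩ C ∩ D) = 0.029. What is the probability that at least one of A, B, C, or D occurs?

Apply inclusion-exclusion:
P(A ∪ B ∪ C ∪ D) = 0.398 + 0.393 + 0.421 + 0.384 − 0.142 − 0.162 − 0.128 − 0.172 − 0.169 − 0.146 + 0.073 + 0.065 + 0.041 + 0.073 − 0.029 = 0.900

0.900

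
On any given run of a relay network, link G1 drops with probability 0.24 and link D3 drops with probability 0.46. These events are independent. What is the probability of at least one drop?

0.5896

P(none) = (1 − 0.24) × (1 − 0.46) = 0.76 × 0.54 = 0.4104
P(at least one) = 1 − 0.4104 = 0.5896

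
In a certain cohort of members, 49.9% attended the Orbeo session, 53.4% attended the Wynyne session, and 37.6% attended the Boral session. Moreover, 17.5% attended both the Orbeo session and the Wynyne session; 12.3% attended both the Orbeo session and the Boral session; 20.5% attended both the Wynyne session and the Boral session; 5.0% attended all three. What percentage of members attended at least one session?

95.6%

Using inclusion–exclusion:
P(≥1) = 49.9 + 53.4 + 37.6 − 17.5 − 12.3 − 20.5 + 5.0 = 95.6%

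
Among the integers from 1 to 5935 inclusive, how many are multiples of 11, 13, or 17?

By inclusion-exclusion,
539 + 456 + 349 − 41 − 31 − 26 + 2 = 1248

1248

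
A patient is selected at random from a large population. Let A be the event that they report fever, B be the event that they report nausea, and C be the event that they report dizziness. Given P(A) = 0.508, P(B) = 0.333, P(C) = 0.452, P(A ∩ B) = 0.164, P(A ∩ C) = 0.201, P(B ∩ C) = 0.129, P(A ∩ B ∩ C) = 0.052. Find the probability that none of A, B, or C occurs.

P(A ∪ B ∪ C) = 0.508 + 0.333 + 0.452 − 0.164 − 0.201 − 0.129 + 0.052 = 0.851
P(none) = 1 − 0.851 = 0.149

0.149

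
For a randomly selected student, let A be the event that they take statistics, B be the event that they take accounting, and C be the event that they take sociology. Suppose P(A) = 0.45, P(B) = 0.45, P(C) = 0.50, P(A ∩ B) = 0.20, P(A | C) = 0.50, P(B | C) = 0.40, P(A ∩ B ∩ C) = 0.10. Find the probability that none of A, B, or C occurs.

0.15

P(A ∩ C) = P(C)·P(A|C) = 0.50 × 0.50 = 0.25
P(B ∩ C) = P(C)·P(B|C) = 0.50 × 0.40 = 0.20
P(A ∪ B ∪ C) = 0.45 + 0.45 + 0.50 − 0.20 − 0.25 − 0.20 + 0.10 = 0.85
P(none) = 1 − 0.85 = 0.15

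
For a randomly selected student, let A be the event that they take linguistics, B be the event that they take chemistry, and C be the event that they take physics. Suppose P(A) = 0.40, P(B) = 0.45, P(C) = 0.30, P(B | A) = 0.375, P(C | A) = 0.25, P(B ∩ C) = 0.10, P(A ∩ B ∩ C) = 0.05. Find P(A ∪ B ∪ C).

P(A ∩ B) = P(A)·P(B|A) = 0.40 × 0.375 = 0.15
P(A ∩ C) = P(A)·P(C|A) = 0.40 × 0.25 = 0.10
By inclusion–exclusion:
P(A ∪ B ∪ C) = 0.40 + 0.45 + 0.30 − 0.15 − 0.10 − 0.10 + 0.05 = 0.85

0.85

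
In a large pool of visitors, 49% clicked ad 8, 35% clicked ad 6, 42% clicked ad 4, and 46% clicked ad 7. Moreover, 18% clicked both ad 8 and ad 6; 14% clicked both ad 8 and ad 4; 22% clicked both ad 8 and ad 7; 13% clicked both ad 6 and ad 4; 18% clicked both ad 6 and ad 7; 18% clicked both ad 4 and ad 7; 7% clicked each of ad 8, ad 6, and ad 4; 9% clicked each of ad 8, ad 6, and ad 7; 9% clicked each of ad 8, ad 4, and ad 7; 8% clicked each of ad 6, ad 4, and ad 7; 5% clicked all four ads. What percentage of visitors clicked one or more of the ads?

97%

P(union) = 49 + 35 + 42 + 46 − 18 − 14 − 22 − 13 − 18 − 18 + 7 + 9 + 9 + 8 − 5 = 97%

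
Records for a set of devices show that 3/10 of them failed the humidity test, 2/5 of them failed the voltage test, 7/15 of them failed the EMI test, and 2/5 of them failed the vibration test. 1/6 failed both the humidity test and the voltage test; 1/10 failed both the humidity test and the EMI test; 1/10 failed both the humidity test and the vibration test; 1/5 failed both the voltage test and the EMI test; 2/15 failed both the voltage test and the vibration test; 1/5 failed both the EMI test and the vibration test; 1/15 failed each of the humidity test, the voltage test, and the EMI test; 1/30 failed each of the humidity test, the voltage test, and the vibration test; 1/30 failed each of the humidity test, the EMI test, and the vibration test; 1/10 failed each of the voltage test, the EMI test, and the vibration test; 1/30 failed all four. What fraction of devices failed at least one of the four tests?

13/15

By inclusion-exclusion,
P(at least one) = 3/10 + 2/5 + 7/15 + 2/5 − 1/6 − 1/10 − 1/10 − 1/5 − 2/15 − 1/5 + 1/15 + 1/30 + 1/30 + 1/10 − 1/30 = 13/15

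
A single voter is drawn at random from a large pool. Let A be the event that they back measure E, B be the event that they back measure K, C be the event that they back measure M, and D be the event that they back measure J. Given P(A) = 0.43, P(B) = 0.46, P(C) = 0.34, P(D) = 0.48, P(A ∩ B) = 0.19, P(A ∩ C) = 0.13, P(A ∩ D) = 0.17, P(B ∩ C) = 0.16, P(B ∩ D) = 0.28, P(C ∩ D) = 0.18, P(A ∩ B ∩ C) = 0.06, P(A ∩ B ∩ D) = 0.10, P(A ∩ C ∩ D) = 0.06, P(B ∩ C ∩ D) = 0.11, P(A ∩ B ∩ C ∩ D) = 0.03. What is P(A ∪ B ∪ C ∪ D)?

0.90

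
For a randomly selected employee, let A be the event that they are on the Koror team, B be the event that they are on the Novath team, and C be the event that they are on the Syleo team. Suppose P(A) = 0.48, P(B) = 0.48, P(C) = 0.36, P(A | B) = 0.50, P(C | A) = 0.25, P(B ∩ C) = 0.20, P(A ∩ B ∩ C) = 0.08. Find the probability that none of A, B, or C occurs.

P(A ∩ B) = P(B)·P(A|B) = 0.48 × 0.50 = 0.24
P(A ∩ C) = P(A)·P(C|A) = 0.48 × 0.25 = 0.12
P(A ∪ B ∪ C) = 0.48 + 0.48 + 0.36 − 0.24 − 0.12 − 0.20 + 0.08 = 0.84
P(none) = 1 − 0.84 = 0.16

0.16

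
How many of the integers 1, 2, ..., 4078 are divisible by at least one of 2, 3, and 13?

2824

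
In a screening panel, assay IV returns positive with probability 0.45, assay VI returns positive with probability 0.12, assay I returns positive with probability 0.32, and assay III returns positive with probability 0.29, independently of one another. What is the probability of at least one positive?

0.7663248

P(none) = (1 − 0.45) × (1 − 0.12) × (1 − 0.32) × (1 − 0.29) = 0.55 × 0.88 × 0.68 × 0.71 = 0.2336752
P(at least one) = 1 − 0.2336752 = 0.7663248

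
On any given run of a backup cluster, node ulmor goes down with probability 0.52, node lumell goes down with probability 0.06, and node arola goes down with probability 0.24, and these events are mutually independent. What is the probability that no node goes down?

0.342912

P(none) = (1 − 0.52) × (1 − 0.06) × (1 − 0.24) = 0.48 × 0.94 × 0.76 = 0.342912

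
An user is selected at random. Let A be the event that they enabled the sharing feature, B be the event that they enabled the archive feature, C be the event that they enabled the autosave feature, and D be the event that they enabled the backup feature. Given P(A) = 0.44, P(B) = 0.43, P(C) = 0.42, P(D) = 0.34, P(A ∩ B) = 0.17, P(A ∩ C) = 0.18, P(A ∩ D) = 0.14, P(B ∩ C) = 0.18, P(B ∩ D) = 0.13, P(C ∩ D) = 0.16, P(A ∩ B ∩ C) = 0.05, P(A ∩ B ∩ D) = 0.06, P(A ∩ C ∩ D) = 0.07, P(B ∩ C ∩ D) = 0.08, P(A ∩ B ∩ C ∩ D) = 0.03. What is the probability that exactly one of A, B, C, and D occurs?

0.37

P(exactly one) = 0.44 + 0.43 + 0.42 + 0.34 − 2·0.17 − 2·0.18 − 2·0.14 − 2·0.18 − 2·0.13 − 2·0.16 + 3·0.05 + 3·0.06 + 3·0.07 + 3·0.08 − 4·0.03 = 0.37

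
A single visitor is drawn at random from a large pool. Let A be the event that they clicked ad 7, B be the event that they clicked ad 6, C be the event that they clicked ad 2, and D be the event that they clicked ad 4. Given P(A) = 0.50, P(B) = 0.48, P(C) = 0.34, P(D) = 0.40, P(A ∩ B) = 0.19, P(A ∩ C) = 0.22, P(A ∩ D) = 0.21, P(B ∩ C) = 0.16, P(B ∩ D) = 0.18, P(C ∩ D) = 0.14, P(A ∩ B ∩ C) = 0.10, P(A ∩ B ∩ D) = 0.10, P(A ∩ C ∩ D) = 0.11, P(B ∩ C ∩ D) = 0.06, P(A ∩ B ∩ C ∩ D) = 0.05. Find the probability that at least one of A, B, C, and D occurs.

0.94

P(A ∪ B ∪ C ∪ D) = 0.50 + 0.48 + 0.34 + 0.40 − 0.19 − 0.22 − 0.21 − 0.16 − 0.18 − 0.14 + 0.10 + 0.10 + 0.11 + 0.06 − 0.05 = 0.94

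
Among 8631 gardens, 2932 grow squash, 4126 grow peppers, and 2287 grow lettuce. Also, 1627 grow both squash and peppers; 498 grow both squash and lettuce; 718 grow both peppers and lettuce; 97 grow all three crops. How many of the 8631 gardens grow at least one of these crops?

6599

By inclusion-exclusion,
N(≥1) = 2932 + 4126 + 2287 − 1627 − 498 − 718 + 97 = 6599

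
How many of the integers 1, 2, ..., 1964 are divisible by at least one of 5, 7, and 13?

392 + 280 + 151 − 56 − 30 − 21 + 4 = 720

720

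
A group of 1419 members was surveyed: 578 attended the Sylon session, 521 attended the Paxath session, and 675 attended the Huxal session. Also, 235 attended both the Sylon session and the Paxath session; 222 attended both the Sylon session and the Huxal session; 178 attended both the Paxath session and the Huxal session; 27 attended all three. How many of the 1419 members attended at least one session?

By inclusion–exclusion:
N(≥1) = 578 + 521 + 675 − 235 − 222 − 178 + 27 = 1166

1166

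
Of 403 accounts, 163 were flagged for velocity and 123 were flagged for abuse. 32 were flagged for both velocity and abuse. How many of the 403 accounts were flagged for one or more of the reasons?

254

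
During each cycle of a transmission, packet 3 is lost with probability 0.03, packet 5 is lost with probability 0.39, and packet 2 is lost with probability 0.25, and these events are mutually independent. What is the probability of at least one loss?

0.556225

Since the events are independent, P(none) is the product of the individual non-occurrence probabilities.
P(none) = (1 − 0.03) × (1 − 0.39) × (1 − 0.25) = 0.97 × 0.61 × 0.75 = 0.443775
P(at least one) = 1 − 0.443775 = 0.556225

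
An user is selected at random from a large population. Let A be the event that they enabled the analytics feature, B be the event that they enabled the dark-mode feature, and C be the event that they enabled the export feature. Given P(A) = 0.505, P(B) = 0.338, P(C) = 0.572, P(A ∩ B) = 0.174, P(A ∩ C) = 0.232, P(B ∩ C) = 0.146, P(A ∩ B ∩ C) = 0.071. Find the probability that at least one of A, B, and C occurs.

P(A ∪ B ∪ C) = 0.505 + 0.338 + 0.572 − 0.174 − 0.232 − 0.146 + 0.071 = 0.934

0.934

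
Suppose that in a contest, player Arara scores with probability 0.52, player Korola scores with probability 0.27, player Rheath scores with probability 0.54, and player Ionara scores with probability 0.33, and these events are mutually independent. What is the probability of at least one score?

P(none) = (1 − 0.52) × (1 − 0.27) × (1 − 0.54) × (1 − 0.33) = 0.48 × 0.73 × 0.46 × 0.67 = 0.10799328
P(at least one) = 1 − 0.10799328 = 0.89200672

0.89200672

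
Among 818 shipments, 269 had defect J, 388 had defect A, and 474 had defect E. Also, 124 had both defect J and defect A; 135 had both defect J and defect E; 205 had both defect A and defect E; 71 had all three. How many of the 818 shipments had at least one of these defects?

By inclusion-exclusion,
N(≥1) = 269 + 388 + 474 − 124 − 135 − 205 + 71 = 738

738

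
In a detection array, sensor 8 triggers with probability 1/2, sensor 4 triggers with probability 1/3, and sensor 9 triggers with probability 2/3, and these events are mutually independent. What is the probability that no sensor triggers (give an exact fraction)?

Since the events are independent, P(none) is the product of the individual non-occurrence probabilities.
P(none) = (1 − 1/2) × (1 − 1/3) × (1 − 2/3) = 1/2 × 2/3 × 1/3 = 1/9

1/9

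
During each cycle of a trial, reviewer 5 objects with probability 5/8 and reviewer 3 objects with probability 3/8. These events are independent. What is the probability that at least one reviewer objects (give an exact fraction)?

49/64

Since the events are independent, P(none) is the product of the individual non-occurrence probabilities.
P(none) = (1 − 5/8) × (1 − 3/8) = 3/8 × 5/8 = 15/64
P(at least one) = 1 − 15/64 = 49/64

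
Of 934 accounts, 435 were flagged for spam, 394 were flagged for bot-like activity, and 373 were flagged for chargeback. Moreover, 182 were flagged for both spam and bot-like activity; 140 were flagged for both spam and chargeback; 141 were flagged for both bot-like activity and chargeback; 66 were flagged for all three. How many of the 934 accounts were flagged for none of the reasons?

129

Apply inclusion-exclusion:
N(≥1) = 435 + 394 + 373 − 182 − 140 − 141 + 66 = 805
None: 934 − 805 = 129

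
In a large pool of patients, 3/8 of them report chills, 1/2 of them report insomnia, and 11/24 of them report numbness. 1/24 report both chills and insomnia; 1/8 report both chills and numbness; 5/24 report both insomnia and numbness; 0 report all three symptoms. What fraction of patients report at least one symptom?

Apply inclusion-exclusion:
P(≥1) = 3/8 + 1/2 + 11/24 − 1/24 − 1/8 − 5/24 + 0 = 23/24

23/24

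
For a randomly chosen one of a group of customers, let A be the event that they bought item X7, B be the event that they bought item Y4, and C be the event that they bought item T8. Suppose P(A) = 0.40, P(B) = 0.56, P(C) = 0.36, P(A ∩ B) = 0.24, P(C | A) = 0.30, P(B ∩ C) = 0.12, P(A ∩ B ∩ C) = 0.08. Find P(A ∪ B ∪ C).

0.92

P(A ∩ C) = P(A)·P(C|A) = 0.40 × 0.30 = 0.12
P(A ∪ B ∪ C) = 0.40 + 0.56 + 0.36 − 0.24 − 0.12 − 0.12 + 0.08 = 0.92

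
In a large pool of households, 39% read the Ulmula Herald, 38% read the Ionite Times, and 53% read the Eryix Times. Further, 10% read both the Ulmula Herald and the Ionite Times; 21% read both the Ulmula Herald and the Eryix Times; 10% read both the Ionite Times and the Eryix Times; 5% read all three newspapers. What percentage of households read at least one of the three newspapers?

94%

By inclusion–exclusion:
P(at least one) = 39 + 38 + 53 − 10 − 21 − 10 + 5 = 94%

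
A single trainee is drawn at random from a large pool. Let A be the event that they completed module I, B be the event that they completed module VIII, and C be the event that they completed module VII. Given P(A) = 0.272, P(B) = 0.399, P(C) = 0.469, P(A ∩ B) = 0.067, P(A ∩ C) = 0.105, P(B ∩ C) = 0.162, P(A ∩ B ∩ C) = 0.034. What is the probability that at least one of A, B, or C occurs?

0.840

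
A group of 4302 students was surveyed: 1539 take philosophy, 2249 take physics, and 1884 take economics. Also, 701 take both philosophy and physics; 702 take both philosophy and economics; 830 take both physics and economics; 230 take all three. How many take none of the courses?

633

|at least one| = 1539 + 2249 + 1884 − 701 − 702 − 830 + 230 = 3669
None: 4302 − 3669 = 633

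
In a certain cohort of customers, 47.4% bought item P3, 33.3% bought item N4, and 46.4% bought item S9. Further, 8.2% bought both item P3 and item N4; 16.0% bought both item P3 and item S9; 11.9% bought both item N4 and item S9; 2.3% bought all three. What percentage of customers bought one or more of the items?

93.3%

Apply inclusion-exclusion:
P(at least one) = 47.4 + 33.3 + 46.4 − 8.2 − 16.0 − 11.9 + 2.3 = 93.3%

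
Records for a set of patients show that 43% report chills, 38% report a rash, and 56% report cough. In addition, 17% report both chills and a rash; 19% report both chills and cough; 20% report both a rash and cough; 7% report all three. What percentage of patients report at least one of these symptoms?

88%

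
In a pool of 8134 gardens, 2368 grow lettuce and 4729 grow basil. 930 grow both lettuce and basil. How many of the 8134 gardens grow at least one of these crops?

By inclusion–exclusion:
N(≥1) = 2368 + 4729 − 930 = 6167

6167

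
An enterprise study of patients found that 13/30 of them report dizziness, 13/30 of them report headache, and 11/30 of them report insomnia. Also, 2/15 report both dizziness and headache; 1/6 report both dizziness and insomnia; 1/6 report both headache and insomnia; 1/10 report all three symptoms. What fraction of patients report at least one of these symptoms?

13/15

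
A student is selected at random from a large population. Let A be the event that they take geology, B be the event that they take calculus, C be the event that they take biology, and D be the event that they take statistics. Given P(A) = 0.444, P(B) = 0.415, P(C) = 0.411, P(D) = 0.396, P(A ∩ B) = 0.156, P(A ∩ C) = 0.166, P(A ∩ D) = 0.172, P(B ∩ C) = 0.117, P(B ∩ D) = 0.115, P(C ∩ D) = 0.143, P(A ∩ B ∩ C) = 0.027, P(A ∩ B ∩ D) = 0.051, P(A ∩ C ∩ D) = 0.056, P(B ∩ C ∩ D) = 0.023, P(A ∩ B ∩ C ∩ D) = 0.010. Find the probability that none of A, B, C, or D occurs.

0.056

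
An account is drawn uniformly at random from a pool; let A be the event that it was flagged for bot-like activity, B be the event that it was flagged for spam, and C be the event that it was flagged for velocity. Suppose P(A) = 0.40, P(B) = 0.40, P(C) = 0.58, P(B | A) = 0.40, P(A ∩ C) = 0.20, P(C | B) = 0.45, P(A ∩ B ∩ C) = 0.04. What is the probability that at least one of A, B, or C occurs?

P(A ∩ B) = P(A)·P(B|A) = 0.40 × 0.40 = 0.16
P(B ∩ C) = P(B)·P(C|B) = 0.40 × 0.45 = 0.18
Inclusion–exclusion gives
P(A ∪ B ∪ C) = 0.40 + 0.40 + 0.58 − 0.16 − 0.20 − 0.18 + 0.04 = 0.88

0.88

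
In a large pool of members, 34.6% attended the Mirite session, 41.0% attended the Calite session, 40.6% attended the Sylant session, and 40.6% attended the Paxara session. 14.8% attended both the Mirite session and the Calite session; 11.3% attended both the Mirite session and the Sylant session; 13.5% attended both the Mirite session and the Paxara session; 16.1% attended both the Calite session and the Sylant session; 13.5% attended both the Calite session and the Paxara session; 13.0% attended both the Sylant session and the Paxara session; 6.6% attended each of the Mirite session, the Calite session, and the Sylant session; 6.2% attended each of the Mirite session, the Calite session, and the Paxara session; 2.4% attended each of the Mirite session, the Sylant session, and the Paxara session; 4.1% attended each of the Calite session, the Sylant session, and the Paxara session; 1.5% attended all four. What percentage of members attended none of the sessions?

P(at least one) = 34.6 + 41.0 + 40.6 + 40.6 − 14.8 − 11.3 − 13.5 − 16.1 − 13.5 − 13.0 + 6.6 + 6.2 + 2.4 + 4.1 − 1.5 = 92.4%
P(none) = 100% − 92.4% = 7.6%

7.6%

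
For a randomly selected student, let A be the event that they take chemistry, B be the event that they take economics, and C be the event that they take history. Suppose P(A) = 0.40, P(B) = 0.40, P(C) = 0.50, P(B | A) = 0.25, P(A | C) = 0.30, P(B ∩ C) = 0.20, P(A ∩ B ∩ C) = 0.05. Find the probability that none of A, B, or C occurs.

0.10

P(A ∩ B) = P(A)·P(B|A) = 0.40 × 0.25 = 0.10
P(A ∩ C) = P(C)·P(A|C) = 0.50 × 0.30 = 0.15
By inclusion-exclusion,
P(A ∪ B ∪ C) = 0.40 + 0.40 + 0.50 − 0.10 − 0.15 − 0.20 + 0.05 = 0.90
P(none) = 1 − 0.90 = 0.10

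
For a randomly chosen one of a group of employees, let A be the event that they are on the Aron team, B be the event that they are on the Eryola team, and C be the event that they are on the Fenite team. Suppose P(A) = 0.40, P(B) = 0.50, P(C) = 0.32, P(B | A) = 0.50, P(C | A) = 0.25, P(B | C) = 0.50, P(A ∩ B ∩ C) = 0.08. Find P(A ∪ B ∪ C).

0.84

P(A ∩ B) = P(A)·P(B|A) = 0.40 × 0.50 = 0.20
P(A ∩ C) = P(A)·P(C|A) = 0.40 × 0.25 = 0.10
P(B ∩ C) = P(C)·P(B|C) = 0.32 × 0.50 = 0.16
P(A ∪ B ∪ C) = 0.40 + 0.50 + 0.32 − 0.20 − 0.10 − 0.16 + 0.08 = 0.84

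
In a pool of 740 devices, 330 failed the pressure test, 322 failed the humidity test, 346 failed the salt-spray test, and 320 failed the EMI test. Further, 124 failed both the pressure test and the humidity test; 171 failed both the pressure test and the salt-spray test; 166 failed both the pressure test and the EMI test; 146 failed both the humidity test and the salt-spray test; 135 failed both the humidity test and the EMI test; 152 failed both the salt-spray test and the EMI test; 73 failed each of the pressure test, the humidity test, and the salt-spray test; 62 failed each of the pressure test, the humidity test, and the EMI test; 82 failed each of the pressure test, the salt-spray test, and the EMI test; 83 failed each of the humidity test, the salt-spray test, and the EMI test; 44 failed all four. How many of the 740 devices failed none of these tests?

|at least one| = 330 + 322 + 346 + 320 − 124 − 171 − 166 − 146 − 135 − 152 + 73 + 62 + 82 + 83 − 44 = 680
None: 740 − 680 = 60

60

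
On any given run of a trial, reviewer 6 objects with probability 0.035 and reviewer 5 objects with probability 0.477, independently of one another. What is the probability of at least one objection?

Independence gives P(none) = ∏(1 − pᵢ).
P(none) = (1 − 0.035) × (1 − 0.477) = 0.965 × 0.523 = 0.504695
P(at least one) = 1 − 0.504695 = 0.495305

0.495305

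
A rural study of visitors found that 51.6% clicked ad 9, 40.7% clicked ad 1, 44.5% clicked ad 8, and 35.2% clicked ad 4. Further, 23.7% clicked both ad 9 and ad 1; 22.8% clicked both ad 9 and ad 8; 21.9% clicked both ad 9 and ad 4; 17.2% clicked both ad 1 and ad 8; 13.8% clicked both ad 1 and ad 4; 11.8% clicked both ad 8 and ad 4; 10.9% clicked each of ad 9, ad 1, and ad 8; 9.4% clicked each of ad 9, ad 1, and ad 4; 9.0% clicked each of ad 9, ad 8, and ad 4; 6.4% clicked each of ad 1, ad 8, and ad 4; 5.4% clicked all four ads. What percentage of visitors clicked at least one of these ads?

91.1%

Inclusion–exclusion gives
P(union) = 51.6 + 40.7 + 44.5 + 35.2 − 23.7 − 22.8 − 21.9 − 17.2 − 13.8 − 11.8 + 10.9 + 9.4 + 9.0 + 6.4 − 5.4 = 91.1%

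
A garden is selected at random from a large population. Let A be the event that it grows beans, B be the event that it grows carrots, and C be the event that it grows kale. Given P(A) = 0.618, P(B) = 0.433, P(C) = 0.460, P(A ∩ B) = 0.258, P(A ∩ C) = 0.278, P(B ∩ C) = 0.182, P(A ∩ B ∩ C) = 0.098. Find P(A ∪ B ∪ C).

Using inclusion–exclusion:
P(A ∪ B ∪ C) = 0.618 + 0.433 + 0.460 − 0.258 − 0.278 − 0.182 + 0.098 = 0.891

0.891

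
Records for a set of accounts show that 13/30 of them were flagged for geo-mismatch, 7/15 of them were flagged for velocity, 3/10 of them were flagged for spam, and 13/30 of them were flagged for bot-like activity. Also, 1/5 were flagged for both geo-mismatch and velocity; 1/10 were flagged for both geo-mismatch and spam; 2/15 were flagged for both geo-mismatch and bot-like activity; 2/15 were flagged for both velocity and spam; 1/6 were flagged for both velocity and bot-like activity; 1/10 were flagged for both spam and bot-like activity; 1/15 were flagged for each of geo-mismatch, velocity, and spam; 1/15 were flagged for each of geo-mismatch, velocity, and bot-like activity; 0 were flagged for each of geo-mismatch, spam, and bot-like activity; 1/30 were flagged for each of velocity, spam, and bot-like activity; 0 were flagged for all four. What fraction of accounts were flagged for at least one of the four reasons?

By inclusion-exclusion,
P(at least one) = 13/30 + 7/15 + 3/10 + 13/30 − 1/5 − 1/10 − 2/15 − 2/15 − 1/6 − 1/10 + 1/15 + 1/15 + 0 + 1/30 − 0 = 29/30

29/30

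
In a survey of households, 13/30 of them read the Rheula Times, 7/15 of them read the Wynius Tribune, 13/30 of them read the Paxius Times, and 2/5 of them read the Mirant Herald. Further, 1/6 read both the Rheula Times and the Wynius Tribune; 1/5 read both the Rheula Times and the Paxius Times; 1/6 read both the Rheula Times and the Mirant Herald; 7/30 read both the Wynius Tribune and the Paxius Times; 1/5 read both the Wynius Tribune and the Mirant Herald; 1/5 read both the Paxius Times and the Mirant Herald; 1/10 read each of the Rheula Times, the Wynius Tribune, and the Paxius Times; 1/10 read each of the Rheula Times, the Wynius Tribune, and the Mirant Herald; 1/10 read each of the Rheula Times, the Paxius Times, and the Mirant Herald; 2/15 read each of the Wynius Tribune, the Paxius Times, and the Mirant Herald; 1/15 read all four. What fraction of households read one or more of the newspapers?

14/15

Inclusion–exclusion gives
P(union) = 13/30 + 7/15 + 13/30 + 2/5 − 1/6 − 1/5 − 1/6 − 7/30 − 1/5 − 1/5 + 1/10 + 1/10 + 1/10 + 2/15 − 1/15 = 14/15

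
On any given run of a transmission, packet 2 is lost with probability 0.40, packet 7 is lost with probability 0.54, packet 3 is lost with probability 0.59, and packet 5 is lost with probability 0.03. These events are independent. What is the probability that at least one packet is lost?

Independence gives P(none) = ∏(1 − pᵢ).
P(none) = (1 − 0.40) × (1 − 0.54) × (1 − 0.59) × (1 − 0.03) = 0.60 × 0.46 × 0.41 × 0.97 = 0.1097652
P(at least one) = 1 − 0.1097652 = 0.8902348

0.8902348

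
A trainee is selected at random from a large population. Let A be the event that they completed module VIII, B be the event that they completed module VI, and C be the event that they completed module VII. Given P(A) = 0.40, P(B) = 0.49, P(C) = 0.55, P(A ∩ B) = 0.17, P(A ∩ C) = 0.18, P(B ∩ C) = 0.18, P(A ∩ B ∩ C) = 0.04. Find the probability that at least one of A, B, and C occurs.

0.95

Inclusion–exclusion gives
P(A ∪ B ∪ C) = 0.40 + 0.49 + 0.55 − 0.17 − 0.18 − 0.18 + 0.04 = 0.95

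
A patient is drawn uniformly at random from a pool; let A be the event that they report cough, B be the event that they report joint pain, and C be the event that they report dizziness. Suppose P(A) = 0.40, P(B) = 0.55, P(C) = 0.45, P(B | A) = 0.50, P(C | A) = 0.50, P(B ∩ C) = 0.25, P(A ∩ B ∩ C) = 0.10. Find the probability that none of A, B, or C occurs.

0.15

P(A ∩ B) = P(A)·P(B|A) = 0.40 × 0.50 = 0.20
P(A ∩ C) = P(A)·P(C|A) = 0.40 × 0.50 = 0.20
Apply inclusion-exclusion:
P(A ∪ B ∪ C) = 0.40 + 0.55 + 0.45 − 0.20 − 0.20 − 0.25 + 0.10 = 0.85
P(none) = 1 − 0.85 = 0.15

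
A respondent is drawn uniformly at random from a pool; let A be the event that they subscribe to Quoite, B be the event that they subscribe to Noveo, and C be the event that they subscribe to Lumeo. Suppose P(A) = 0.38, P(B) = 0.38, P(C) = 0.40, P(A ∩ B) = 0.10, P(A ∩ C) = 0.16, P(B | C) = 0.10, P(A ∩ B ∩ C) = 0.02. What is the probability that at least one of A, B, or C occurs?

0.88

P(B ∩ C) = P(C)·P(B|C) = 0.40 × 0.10 = 0.04
By inclusion–exclusion:
P(A ∪ B ∪ C) = 0.38 + 0.38 + 0.40 − 0.10 − 0.16 − 0.04 + 0.02 = 0.88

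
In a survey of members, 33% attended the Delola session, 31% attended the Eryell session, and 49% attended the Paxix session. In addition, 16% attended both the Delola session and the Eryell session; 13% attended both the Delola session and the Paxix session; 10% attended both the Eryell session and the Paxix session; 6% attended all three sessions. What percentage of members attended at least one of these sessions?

80%

Apply inclusion-exclusion:
P(at least one) = 33 + 31 + 49 − 16 − 13 − 10 + 6 = 80%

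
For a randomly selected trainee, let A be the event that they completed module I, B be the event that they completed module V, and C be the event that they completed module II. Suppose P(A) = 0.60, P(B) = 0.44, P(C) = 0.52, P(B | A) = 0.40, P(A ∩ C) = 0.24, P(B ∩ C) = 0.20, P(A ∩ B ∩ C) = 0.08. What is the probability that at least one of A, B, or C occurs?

P(A ∩ B) = P(A)·P(B|A) = 0.60 × 0.40 = 0.24
Inclusion–exclusion gives
P(A ∪ B ∪ C) = 0.60 + 0.44 + 0.52 − 0.24 − 0.24 − 0.20 + 0.08 = 0.96

0.96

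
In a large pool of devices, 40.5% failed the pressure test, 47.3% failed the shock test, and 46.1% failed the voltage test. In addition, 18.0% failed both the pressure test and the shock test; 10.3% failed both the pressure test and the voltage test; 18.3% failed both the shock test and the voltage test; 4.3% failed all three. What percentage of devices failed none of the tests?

P(≥1) = 40.5 + 47.3 + 46.1 − 18.0 − 10.3 − 18.3 + 4.3 = 91.6%
P(none) = 100% − 91.6% = 8.4%

8.4%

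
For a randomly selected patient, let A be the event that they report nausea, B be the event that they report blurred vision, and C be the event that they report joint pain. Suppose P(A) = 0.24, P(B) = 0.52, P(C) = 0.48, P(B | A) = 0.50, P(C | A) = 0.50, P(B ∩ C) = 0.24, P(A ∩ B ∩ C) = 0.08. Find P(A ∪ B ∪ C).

P(A ∩ B) = P(A)·P(B|A) = 0.24 × 0.50 = 0.12
P(A ∩ C) = P(A)·P(C|A) = 0.24 × 0.50 = 0.12
By inclusion-exclusion,
P(A ∪ B ∪ C) = 0.24 + 0.52 + 0.48 − 0.12 − 0.12 − 0.24 + 0.08 = 0.84

0.84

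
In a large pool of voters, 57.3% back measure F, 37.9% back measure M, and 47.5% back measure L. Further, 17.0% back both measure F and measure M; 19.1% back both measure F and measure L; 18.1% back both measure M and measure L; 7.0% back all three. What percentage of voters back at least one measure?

P(union) = 57.3 + 37.9 + 47.5 − 17.0 − 19.1 − 18.1 + 7.0 = 95.5%

95.5%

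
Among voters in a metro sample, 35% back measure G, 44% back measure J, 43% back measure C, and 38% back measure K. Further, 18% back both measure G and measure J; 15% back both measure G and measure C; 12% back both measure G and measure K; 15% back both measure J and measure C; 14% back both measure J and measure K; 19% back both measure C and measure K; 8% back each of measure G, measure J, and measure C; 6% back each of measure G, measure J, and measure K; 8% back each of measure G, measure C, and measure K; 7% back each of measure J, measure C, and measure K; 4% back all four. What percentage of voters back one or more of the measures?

By inclusion-exclusion,
P(union) = 35 + 44 + 43 + 38 − 18 − 15 − 12 − 15 − 14 − 19 + 8 + 6 + 8 + 7 − 4 = 92%

92%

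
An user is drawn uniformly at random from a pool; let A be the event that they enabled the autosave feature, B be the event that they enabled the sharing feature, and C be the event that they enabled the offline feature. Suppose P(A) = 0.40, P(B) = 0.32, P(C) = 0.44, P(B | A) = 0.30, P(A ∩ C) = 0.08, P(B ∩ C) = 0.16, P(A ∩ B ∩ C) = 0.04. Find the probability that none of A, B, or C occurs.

P(A ∩ B) = P(A)·P(B|A) = 0.40 × 0.30 = 0.12
Using inclusion–exclusion:
P(A ∪ B ∪ C) = 0.40 + 0.32 + 0.44 − 0.12 − 0.08 − 0.16 + 0.04 = 0.84
P(none) = 1 − 0.84 = 0.16

0.16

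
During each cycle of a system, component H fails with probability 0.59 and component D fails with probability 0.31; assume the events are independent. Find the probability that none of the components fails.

0.2829

P(none) = (1 − 0.59) × (1 − 0.31) = 0.41 × 0.69 = 0.2829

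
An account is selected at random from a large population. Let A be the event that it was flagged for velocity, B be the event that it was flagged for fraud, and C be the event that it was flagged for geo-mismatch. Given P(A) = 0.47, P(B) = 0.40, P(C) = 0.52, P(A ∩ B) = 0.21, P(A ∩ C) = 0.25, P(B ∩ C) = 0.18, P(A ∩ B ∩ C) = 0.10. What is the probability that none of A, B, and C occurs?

0.15

P(A ∪ B ∪ C) = 0.47 + 0.40 + 0.52 − 0.21 − 0.25 − 0.18 + 0.10 = 0.85
P(none) = 1 − 0.85 = 0.15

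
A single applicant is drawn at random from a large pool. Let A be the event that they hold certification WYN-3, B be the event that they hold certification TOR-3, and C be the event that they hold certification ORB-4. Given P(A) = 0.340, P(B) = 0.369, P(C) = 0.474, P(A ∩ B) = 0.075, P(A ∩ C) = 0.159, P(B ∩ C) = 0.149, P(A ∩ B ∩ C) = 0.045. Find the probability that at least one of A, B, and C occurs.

By inclusion–exclusion:
P(A ∪ B ∪ C) = 0.340 + 0.369 + 0.474 − 0.075 − 0.159 − 0.149 + 0.045 = 0.845

0.845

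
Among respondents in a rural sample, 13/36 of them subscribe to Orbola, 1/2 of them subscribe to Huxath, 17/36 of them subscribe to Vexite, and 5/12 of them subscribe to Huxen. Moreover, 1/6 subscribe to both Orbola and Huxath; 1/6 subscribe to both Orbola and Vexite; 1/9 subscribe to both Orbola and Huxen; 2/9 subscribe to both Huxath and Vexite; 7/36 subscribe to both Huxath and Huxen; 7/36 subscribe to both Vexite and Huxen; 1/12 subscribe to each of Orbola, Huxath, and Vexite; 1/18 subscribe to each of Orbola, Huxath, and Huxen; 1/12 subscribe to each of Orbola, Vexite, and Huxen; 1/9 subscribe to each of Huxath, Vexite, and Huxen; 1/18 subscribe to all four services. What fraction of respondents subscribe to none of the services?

1/36

P(at least one) = 13/36 + 1/2 + 17/36 + 5/12 − 1/6 − 1/6 − 1/9 − 2/9 − 7/36 − 7/36 + 1/12 + 1/18 + 1/12 + 1/9 − 1/18 = 35/36
P(none) = 1 − 35/36 = 1/36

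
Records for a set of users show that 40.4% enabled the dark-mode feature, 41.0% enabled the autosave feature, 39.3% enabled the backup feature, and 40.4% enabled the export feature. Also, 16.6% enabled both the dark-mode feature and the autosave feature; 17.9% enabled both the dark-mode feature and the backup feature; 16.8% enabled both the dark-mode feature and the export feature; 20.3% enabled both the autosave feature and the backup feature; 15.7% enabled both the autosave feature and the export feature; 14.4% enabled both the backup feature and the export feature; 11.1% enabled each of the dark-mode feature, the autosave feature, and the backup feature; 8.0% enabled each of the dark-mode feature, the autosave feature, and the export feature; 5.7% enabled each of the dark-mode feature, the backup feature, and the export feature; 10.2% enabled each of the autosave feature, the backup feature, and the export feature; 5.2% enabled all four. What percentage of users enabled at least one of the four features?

Inclusion–exclusion gives
P(at least one) = 40.4 + 41.0 + 39.3 + 40.4 − 16.6 − 17.9 − 16.8 − 20.3 − 15.7 − 14.4 + 11.1 + 8.0 + 5.7 + 10.2 − 5.2 = 89.2%

89.2%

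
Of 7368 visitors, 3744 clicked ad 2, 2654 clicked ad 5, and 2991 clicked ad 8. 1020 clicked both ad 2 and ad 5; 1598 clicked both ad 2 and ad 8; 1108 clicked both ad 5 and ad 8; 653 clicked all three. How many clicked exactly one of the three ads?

By inclusion–exclusion (exactly-one form):
|exactly one| = 3744 + 2654 + 2991 − 2·1020 − 2·1598 − 2·1108 + 3·653 = 3896

3896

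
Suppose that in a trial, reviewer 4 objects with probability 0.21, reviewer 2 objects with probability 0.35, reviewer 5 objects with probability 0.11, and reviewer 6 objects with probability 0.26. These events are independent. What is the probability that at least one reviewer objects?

0.6618089

P(none) = (1 − 0.21) × (1 − 0.35) × (1 − 0.11) × (1 − 0.26) = 0.79 × 0.65 × 0.89 × 0.74 = 0.3381911
P(at least one) = 1 − 0.3381911 = 0.6618089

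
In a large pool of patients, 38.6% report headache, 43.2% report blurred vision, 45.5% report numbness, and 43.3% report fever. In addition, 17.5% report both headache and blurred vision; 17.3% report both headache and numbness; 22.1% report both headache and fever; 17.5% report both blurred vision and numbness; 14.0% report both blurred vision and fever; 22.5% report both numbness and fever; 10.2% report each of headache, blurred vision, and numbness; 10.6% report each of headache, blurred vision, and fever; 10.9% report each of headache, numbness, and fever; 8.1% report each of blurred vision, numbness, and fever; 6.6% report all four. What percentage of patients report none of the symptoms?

Using inclusion–exclusion:
P(at least one) = 38.6 + 43.2 + 45.5 + 43.3 − 17.5 − 17.3 − 22.1 − 17.5 − 14.0 − 22.5 + 10.2 + 10.6 + 10.9 + 8.1 − 6.6 = 92.9%
P(none) = 100% − 92.9% = 7.1%

7.1%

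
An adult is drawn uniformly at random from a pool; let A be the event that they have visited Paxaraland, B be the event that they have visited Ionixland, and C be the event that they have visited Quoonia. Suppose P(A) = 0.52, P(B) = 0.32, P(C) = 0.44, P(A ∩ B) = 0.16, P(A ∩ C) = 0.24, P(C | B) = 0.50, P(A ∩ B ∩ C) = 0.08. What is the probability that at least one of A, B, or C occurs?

P(B ∩ C) = P(B)·P(C|B) = 0.32 × 0.50 = 0.16
P(A ∪ B ∪ C) = 0.52 + 0.32 + 0.44 − 0.16 − 0.24 − 0.16 + 0.08 = 0.80

0.80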